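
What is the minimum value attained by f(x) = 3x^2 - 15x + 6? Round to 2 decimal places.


For a quadratic f(x) = ax^2 + bx + c with a > 0, the minimum is at the vertex.
Vertex x-coordinate: x = -b/(2a)
x = -(-15) / (2 * 3)
x = 15/6 = 5/2
Substitute back to find the minimum value:
f(5/2) = 3 * (5/2)^2 - 15 * (5/2) + 6
= 75/4 - 75/2 + 6
= -51/4 = -12.75

-12.75


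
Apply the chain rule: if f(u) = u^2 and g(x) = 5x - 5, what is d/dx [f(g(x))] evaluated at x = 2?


Using the chain rule: (f(g(x)))' = f'(g(x)) * g'(x)
First, find g(2):
g(2) = 5 * 2 - 5 = 5
Next, f'(u) = 2u
And g'(x) = 5
So f'(g(2)) * g'(2)
= 2 * 5 * 5
= 50

50


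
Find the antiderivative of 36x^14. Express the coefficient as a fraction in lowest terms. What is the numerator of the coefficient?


Apply the power rule for integration:
integral of ax^n dx = a/(n+1) * x^(n+1) + C
integral of 36x^14 dx
= 36/15 * x^15 + C
= 12/5 * x^15 + C
The coefficient in lowest terms is 12/5, and its numerator is 12

12


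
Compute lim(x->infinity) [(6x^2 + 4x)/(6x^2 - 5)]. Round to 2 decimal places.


For limits at infinity with equal-degree polynomials,
we compare leading coefficients.
Numerator leading term: 6x^2
Denominator leading term: 6x^2
Divide both by x^2:
lim = (6 + 4/x) / (6 - 5/x^2)
As x -> infinity, the 1/x and 1/x^2 terms vanish:
= 6/6 = 1 = 1.00

1.00


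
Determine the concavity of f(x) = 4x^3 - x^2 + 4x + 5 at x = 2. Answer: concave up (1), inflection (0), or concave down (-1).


Concavity is determined by the sign of f''(x).
f(x) = 4x^3 - x^2 + 4x + 5
f'(x) = 12x^2 - 2x + 4
f''(x) = 24x - 2
f''(2) = 24 * 2 - 2
= 48 - 2
= 46
Since f''(2) > 0, the function is concave up (1)

1


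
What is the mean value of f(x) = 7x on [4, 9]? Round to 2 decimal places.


Average value = 1/(b-a) * integral from a to b of f(x) dx
First compute the integral of 7x:
F(x) = (7/2)x^2
F(9) = 7/2 * 81 + 0 * 9 = 567/2
F(4) = 7/2 * 16 + 0 * 4 = 56
Integral = 567/2 - 56 = 455/2
Average = (455/2) / (9 - 4) = (455/2) / 5
= 91/2 = 45.50

45.50


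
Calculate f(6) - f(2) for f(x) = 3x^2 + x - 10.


Net change = f(b) - f(a)
f(x) = 3x^2 + x - 10
Compute f(6):
f(6) = 3 * 6^2 + 1 * 6 - 10
= 108 + 6 - 10
= 104
Compute f(2):
f(2) = 3 * 2^2 + 1 * 2 - 10
= 12 + 2 - 10
= 4
Net change = 104 - 4 = 100

100


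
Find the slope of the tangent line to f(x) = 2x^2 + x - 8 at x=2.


The slope of the tangent line equals f'(x) at the point.
f(x) = 2x^2 + x - 8
f'(x) = 4x + 1
At x = 2:
f'(2) = 4 * 2 + 1
= 8 + 1
= 9

9


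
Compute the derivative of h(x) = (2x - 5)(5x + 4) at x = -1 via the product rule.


Let u(x) = 2x - 5 and v(x) = 5x + 4
u'(x) = 2
v'(x) = 5
Product rule: h'(x) = u'(x)*v(x) + u(x)*v'(x)
= 2 * (5x + 4) + (2x - 5) * 5
At x = -1:
u(-1) = 2 * (-1) - 5 = -7
v(-1) = 5 * (-1) + 4 = -1
h'(-1) = 2 * (-1) + (-7) * 5
= -2 - 35
= -37

-37


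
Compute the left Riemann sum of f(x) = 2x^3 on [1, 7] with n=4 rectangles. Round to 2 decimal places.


Left Riemann sum uses left endpoints of each subinterval.
Interval: [1, 7], n = 4
dx = (7 - 1) / 4 = 3/2
Left endpoints: [1, 5/2, 4, 11/2]
f values: [2, 125/4, 128, 1331/4]
Sum = dx * (sum of f values)
= 3/2 * 494
= 741 = 741.00

741.00


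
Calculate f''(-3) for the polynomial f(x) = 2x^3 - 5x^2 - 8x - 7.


First derivative:
f'(x) = 6x^2 - 10x - 8
Second derivative:
f''(x) = 12x - 10
Substitute x = -3:
f''(-3) = 12 * (-3) - 10
= -36 - 10
= -46

-46


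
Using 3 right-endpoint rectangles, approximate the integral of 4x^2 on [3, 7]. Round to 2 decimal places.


Right Riemann sum uses right endpoints of each subinterval.
Interval: [3, 7], n = 3
dx = (7 - 3) / 3 = 4/3
Right endpoints: [13/3, 17/3, 7]
f values: [676/9, 1156/9, 196]
Sum = dx * (sum of f values)
= 4/3 * 3596/9
= 14384/27 ≈ 532.74

532.74


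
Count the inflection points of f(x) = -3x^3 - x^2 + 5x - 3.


Inflection points occur where f''(x) = 0 and concavity changes.
f(x) = -3x^3 - x^2 + 5x - 3
f'(x) = -9x^2 - 2x + 5
f''(x) = -18x - 2
Set f''(x) = 0:
-18x - 2 = 0
x = 2 / (-18) = -1/9
Since f''(x) is linear (degree 1), it changes sign at this point.
Therefore there is exactly 1 inflection point.

1


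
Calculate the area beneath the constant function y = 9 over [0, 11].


The area under a constant function y = 9 is a rectangle.
Width = 11 - 0 = 11
Height = 9
Area = width * height
= 11 * 9
= 99

99


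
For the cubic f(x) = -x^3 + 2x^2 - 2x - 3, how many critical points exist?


Find where f'(x) = 0:
f(x) = -x^3 + 2x^2 - 2x - 3
f'(x) = -3x^2 + 4x - 2
This is a quadratic in x. Use the discriminant to count real roots.
Discriminant = (4)^2 - 4 * (-3) * (-2)
= 16 - 24
= -8
Since discriminant < 0, f'(x) = 0 has no real solutions.
Number of critical points: 0

0


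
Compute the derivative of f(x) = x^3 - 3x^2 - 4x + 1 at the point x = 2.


Differentiate f(x) = x^3 - 3x^2 - 4x + 1 term by term:
f'(x) = 3x^2 - 6x - 4
Substitute x = 2:
f'(2) = 3 * 2^2 - 6 * 2 - 4
= 12 - 12 - 4
= -4

-4


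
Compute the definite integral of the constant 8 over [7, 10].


The integral of a constant k over [a, b] equals k * (b - a).
integral from 7 to 10 of 8 dx
= 8 * (10 - 7)
= 8 * 3
= 24

24


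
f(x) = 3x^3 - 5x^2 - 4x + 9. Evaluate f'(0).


Differentiate f(x) = 3x^3 - 5x^2 - 4x + 9 term by term:
f'(x) = 9x^2 - 10x - 4
Substitute x = 0:
f'(0) = 9 * 0^2 - 10 * 0 - 4
= 0 + 0 - 4
= -4

-4


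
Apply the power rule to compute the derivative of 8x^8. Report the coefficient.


We apply the power rule: d/dx [ax^n] = a*n * x^(n-1)
d/dx [8x^8]
= 8 * 8 * x^(8-1)
= 64x^7
The coefficient is 64

64


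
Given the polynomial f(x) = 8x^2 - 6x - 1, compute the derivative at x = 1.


Differentiate term by term using power and sum rules:
f(x) = 8x^2 - 6x - 1
f'(x) = 16x - 6
Substitute x = 1:
f'(1) = 16 * 1 - 6
= 16 - 6
= 10

10


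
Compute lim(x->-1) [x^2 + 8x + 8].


Since polynomials are continuous, we use direct substitution.
lim(x->-1) of x^2 + 8x + 8
= 1 * (-1)^2 + 8 * (-1) + 8
= 1 - 8 + 8
= 1

1


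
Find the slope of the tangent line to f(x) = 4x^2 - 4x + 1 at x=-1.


The slope of the tangent line equals f'(x) at the point.
f(x) = 4x^2 - 4x + 1
f'(x) = 8x - 4
At x = -1:
f'(-1) = 8 * (-1) - 4
= -8 - 4
= -12

-12


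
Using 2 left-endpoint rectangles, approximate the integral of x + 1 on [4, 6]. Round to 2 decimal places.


Left Riemann sum uses left endpoints of each subinterval.
Interval: [4, 6], n = 2
dx = (6 - 4) / 2 = 1
Left endpoints: [4, 5]
f values: [5, 6]
Sum = dx * (sum of f values)
= 1 * 11
= 11 = 11.00

11.00


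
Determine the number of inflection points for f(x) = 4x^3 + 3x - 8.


Inflection points occur where f''(x) = 0 and concavity changes.
f(x) = 4x^3 + 3x - 8
f'(x) = 12x^2 + 3
f''(x) = 24x
Set f''(x) = 0:
24x = 0
x = 0 / 24 = 0
Since f''(x) is linear (degree 1), it changes sign at this point.
Therefore there is exactly 1 inflection point.

1


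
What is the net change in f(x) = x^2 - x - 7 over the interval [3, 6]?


Net change = f(b) - f(a)
f(x) = x^2 - x - 7
Compute f(6):
f(6) = 1 * 6^2 - 1 * 6 - 7
= 36 - 6 - 7
= 23
Compute f(3):
f(3) = 1 * 3^2 - 1 * 3 - 7
= 9 - 3 - 7
= -1
Net change = 23 - (-1) = 24

24


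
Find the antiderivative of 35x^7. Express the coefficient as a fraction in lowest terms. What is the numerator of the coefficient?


Apply the power rule for integration:
integral of ax^n dx = a/(n+1) * x^(n+1) + C
integral of 35x^7 dx
= 35/8 * x^8 + C
The coefficient in lowest terms is 35/8, and its numerator is 35

35


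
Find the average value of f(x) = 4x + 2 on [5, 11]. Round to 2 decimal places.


Average value = 1/(b-a) * integral from a to b of f(x) dx
First compute the integral of 4x + 2:
F(x) = 2x^2 + 2x
F(11) = 2 * 121 + 2 * 11 = 264
F(5) = 2 * 25 + 2 * 5 = 60
Integral = 264 - 60 = 204
Average = 204 / (11 - 5) = 204 / 6
= 34 = 34.00

34.00


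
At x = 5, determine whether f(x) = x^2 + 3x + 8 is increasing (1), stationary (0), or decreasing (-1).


Compute f'(x) to determine behavior:
f'(x) = 2x + 3
f'(5) = 2 * 5 + 3
= 10 + 3
= 13
Since f'(5) > 0, the function is increasing (1)

1


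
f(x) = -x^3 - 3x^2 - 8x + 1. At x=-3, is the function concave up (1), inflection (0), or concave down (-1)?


Concavity is determined by the sign of f''(x).
f(x) = -x^3 - 3x^2 - 8x + 1
f'(x) = -3x^2 - 6x - 8
f''(x) = -6x - 6
f''(-3) = -6 * (-3) - 6
= 18 - 6
= 12
Since f''(-3) > 0, the function is concave up (1)

1


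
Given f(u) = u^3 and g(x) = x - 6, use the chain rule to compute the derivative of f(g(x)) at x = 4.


Using the chain rule: (f(g(x)))' = f'(g(x)) * g'(x)
First, find g(4):
g(4) = 1 * 4 - 6 = -2
Next, f'(u) = 3u^2
And g'(x) = 1
So f'(g(4)) * g'(4)
= 3 * (-2)^2 * 1
= 3 * 4 * 1
= 12

12


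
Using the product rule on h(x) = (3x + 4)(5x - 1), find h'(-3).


Let u(x) = 3x + 4 and v(x) = 5x - 1
u'(x) = 3
v'(x) = 5
Product rule: h'(x) = u'(x)*v(x) + u(x)*v'(x)
= 3 * (5x - 1) + (3x + 4) * 5
At x = -3:
u(-3) = 3 * (-3) + 4 = -5
v(-3) = 5 * (-3) - 1 = -16
h'(-3) = 3 * (-16) + (-5) * 5
= -48 - 25
= -73

-73


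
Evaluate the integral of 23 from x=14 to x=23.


The integral of a constant k over [a, b] equals k * (b - a).
integral from 14 to 23 of 23 dx
= 23 * (23 - 14)
= 23 * 9
= 207

207


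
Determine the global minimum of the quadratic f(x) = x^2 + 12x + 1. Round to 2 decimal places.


For a quadratic f(x) = ax^2 + bx + c with a > 0, the minimum is at the vertex.
Vertex x-coordinate: x = -b/(2a)
x = -(12) / (2 * 1)
x = -12/2 = -6
Substitute back to find the minimum value:
f(-6) = 1 * (-6)^2 + 12 * (-6) + 1
= 36 - 72 + 1
= -35 = -35.00

-35.00


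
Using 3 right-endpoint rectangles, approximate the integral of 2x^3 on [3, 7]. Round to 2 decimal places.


Right Riemann sum uses right endpoints of each subinterval.
Interval: [3, 7], n = 3
dx = (7 - 3) / 3 = 4/3
Right endpoints: [13/3, 17/3, 7]
f values: [4394/27, 9826/27, 686]
Sum = dx * (sum of f values)
= 4/3 * 3638/3
= 14552/9 ≈ 1616.89

1616.89


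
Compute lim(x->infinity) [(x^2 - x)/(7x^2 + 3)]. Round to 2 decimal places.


For limits at infinity with equal-degree polynomials,
we compare leading coefficients.
Numerator leading term: x^2
Denominator leading term: 7x^2
Divide both by x^2:
lim = (1 - 1/x) / (7 + 3/x^2)
As x -> infinity, the 1/x and 1/x^2 terms vanish:
= 1/7 ≈ 0.14

0.14


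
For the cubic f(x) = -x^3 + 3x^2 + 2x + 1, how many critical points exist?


Find where f'(x) = 0:
f(x) = -x^3 + 3x^2 + 2x + 1
f'(x) = -3x^2 + 6x + 2
This is a quadratic in x. Use the discriminant to count real roots.
Discriminant = (6)^2 - 4 * (-3) * 2
= 36 - (-24)
= 60
Since discriminant > 0, f'(x) = 0 has 2 real solutions.
Number of critical points: 2

2


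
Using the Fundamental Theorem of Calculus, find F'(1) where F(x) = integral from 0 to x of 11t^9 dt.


By the Fundamental Theorem of Calculus (Part 1):
If F(x) = integral from 0 to x of f(t) dt, then F'(x) = f(x)
Here f(t) = 11t^9
So F'(x) = 11x^9
Evaluate at x = 1:
F'(1) = 11 * 1^9
= 11 * 1
= 11

11


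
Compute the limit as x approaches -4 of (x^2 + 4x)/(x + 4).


Direct substitution gives 0/0, so we factor the numerator.
Factor: (x^2 + 4x) = (x + 4)(x)
Cancel the common factor (x + 4):
(x^2 + 4x)/(x + 4) = (x)
Now substitute x = -4:
= (-4) - (0) = -4

-4


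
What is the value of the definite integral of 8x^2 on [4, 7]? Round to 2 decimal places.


Find the antiderivative of 8x^2:
F(x) = 8/3 * x^3
Apply the Fundamental Theorem of Calculus:
F(7) - F(4)
= 8/3 * 7^3 - 8/3 * 4^3
= 8/3 * (343 - 64)
= 8/3 * 279
= 744 = 744.00

744.00


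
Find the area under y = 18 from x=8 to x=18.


The area under a constant function y = 18 is a rectangle.
Width = 18 - 8 = 10
Height = 18
Area = width * height
= 10 * 18
= 180

180


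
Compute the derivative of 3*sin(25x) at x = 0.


Apply the chain rule to differentiate 3*sin(25x):
d/dx [3*sin(25x)]
= 3 * cos(25x) * d/dx(25x)
= 3 * 25 * cos(25x)
= 75 * cos(25x)
Evaluate at x = 0:
= 75 * cos(0)
= 75 * 1
= 75

75


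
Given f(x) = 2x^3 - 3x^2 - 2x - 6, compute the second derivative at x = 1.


First derivative:
f'(x) = 6x^2 - 6x - 2
Second derivative:
f''(x) = 12x - 6
Substitute x = 1:
f''(1) = 12 * 1 - 6
= 12 - 6
= 6

6


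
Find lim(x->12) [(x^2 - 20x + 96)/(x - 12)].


Direct substitution gives 0/0, so we factor the numerator.
Factor: (x^2 - 20x + 96) = (x - 12)(x - 8)
Cancel the common factor (x - 12):
(x^2 - 20x + 96)/(x - 12) = (x - 8)
Now substitute x = 12:
= (12) - (8) = 4

4


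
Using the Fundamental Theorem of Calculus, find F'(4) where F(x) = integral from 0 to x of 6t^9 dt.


By the Fundamental Theorem of Calculus (Part 1):
If F(x) = integral from 0 to x of f(t) dt, then F'(x) = f(x)
Here f(t) = 6t^9
So F'(x) = 6x^9
Evaluate at x = 4:
F'(4) = 6 * 4^9
= 6 * 262144
= 1572864

1572864


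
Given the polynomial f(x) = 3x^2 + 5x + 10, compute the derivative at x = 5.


Differentiate term by term using power and sum rules:
f(x) = 3x^2 + 5x + 10
f'(x) = 6x + 5
Substitute x = 5:
f'(5) = 6 * 5 + 5
= 30 + 5
= 35

35


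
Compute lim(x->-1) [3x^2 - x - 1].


Since polynomials are continuous, we use direct substitution.
lim(x->-1) of 3x^2 - x - 1
= 3 * (-1)^2 - 1 * (-1) - 1
= 3 + 1 - 1
= 3

3


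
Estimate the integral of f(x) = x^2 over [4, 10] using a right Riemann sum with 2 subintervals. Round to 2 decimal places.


Right Riemann sum uses right endpoints of each subinterval.
Interval: [4, 10], n = 2
dx = (10 - 4) / 2 = 3
Right endpoints: [7, 10]
f values: [49, 100]
Sum = dx * (sum of f values)
= 3 * 149
= 447 = 447.00

447.00


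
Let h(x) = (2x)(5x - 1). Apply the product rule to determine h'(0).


Let u(x) = 2x and v(x) = 5x - 1
u'(x) = 2
v'(x) = 5
Product rule: h'(x) = u'(x)*v(x) + u(x)*v'(x)
= 2 * (5x - 1) + (2x) * 5
At x = 0:
u(0) = 2 * 0 + 0 = 0
v(0) = 5 * 0 - 1 = -1
h'(0) = 2 * (-1) + 0 * 5
= -2 + 0
= -2

-2


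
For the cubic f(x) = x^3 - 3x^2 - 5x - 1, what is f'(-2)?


Differentiate f(x) = x^3 - 3x^2 - 5x - 1 term by term:
f'(x) = 3x^2 - 6x - 5
Substitute x = -2:
f'(-2) = 3 * (-2)^2 - 6 * (-2) - 5
= 12 + 12 - 5
= 19

19


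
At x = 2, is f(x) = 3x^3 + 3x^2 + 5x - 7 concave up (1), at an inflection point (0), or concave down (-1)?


Concavity is determined by the sign of f''(x).
f(x) = 3x^3 + 3x^2 + 5x - 7
f'(x) = 9x^2 + 6x + 5
f''(x) = 18x + 6
f''(2) = 18 * 2 + 6
= 36 + 6
= 42
Since f''(2) > 0, the function is concave up (1)

1


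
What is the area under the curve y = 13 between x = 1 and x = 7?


The area under a constant function y = 13 is a rectangle.
Width = 7 - 1 = 6
Height = 13
Area = width * height
= 6 * 13
= 78

78


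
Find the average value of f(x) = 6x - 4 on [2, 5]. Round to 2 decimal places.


Average value = 1/(b-a) * integral from a to b of f(x) dx
First compute the integral of 6x - 4:
F(x) = 3x^2 - 4x
F(5) = 3 * 25 - 4 * 5 = 55
F(2) = 3 * 4 - 4 * 2 = 4
Integral = 55 - 4 = 51
Average = 51 / (5 - 2) = 51 / 3
= 17 = 17.00

17.00


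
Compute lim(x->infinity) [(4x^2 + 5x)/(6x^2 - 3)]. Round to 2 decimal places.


For limits at infinity with equal-degree polynomials,
we compare leading coefficients.
Numerator leading term: 4x^2
Denominator leading term: 6x^2
Divide both by x^2:
lim = (4 + 5/x) / (6 - 3/x^2)
As x -> infinity, the 1/x and 1/x^2 terms vanish:
= 4/6 = 2/3 ≈ 0.67

0.67


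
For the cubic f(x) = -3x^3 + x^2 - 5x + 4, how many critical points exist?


Find where f'(x) = 0:
f(x) = -3x^3 + x^2 - 5x + 4
f'(x) = -9x^2 + 2x - 5
This is a quadratic in x. Use the discriminant to count real roots.
Discriminant = (2)^2 - 4 * (-9) * (-5)
= 4 - 180
= -176
Since discriminant < 0, f'(x) = 0 has no real solutions.
Number of critical points: 0

0


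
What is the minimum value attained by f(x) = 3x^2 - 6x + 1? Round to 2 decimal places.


For a quadratic f(x) = ax^2 + bx + c with a > 0, the minimum is at the vertex.
Vertex x-coordinate: x = -b/(2a)
x = -(-6) / (2 * 3)
x = 6/6 = 1
Substitute back to find the minimum value:
f(1) = 3 * 1^2 - 6 * 1 + 1
= 3 - 6 + 1
= -2 = -2.00

-2.00


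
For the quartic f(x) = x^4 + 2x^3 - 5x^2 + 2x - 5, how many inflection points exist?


Inflection points occur where f''(x) = 0 and concavity changes.
f(x) = x^4 + 2x^3 - 5x^2 + 2x - 5
f'(x) = 4x^3 + 6x^2 - 10x + 2
f''(x) = 12x^2 + 12x - 10
This is a quadratic in x. Use the discriminant to count real roots.
Discriminant = (12)^2 - 4 * 12 * (-10)
= 144 - (-480)
= 624
Since discriminant > 0, f''(x) = 0 has 2 distinct real solutions.
A quadratic with two distinct real roots changes sign at each root, so concavity changes at both.
Number of inflection points: 2

2


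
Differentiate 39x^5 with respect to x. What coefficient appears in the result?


We apply the power rule: d/dx [ax^n] = a*n * x^(n-1)
d/dx [39x^5]
= 39 * 5 * x^(5-1)
= 195x^4
The coefficient is 195

195


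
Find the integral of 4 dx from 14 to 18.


The integral of a constant k over [a, b] equals k * (b - a).
integral from 14 to 18 of 4 dx
= 4 * (18 - 14)
= 4 * 4
= 16

16


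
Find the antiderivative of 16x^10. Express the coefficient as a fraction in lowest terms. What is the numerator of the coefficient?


Apply the power rule for integration:
integral of ax^n dx = a/(n+1) * x^(n+1) + C
integral of 16x^10 dx
= 16/11 * x^11 + C
The coefficient in lowest terms is 16/11, and its numerator is 16

16


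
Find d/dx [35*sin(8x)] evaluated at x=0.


Apply the chain rule to differentiate 35*sin(8x):
d/dx [35*sin(8x)]
= 35 * cos(8x) * d/dx(8x)
= 35 * 8 * cos(8x)
= 280 * cos(8x)
Evaluate at x = 0:
= 280 * cos(0)
= 280 * 1
= 280

280


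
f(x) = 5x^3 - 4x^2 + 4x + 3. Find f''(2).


First derivative:
f'(x) = 15x^2 - 8x + 4
Second derivative:
f''(x) = 30x - 8
Substitute x = 2:
f''(2) = 30 * 2 - 8
= 60 - 8
= 52

52


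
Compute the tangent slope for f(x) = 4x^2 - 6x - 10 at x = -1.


The slope of the tangent line equals f'(x) at the point.
f(x) = 4x^2 - 6x - 10
f'(x) = 8x - 6
At x = -1:
f'(-1) = 8 * (-1) - 6
= -8 - 6
= -14

-14


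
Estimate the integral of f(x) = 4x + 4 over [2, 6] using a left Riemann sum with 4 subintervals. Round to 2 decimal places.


Left Riemann sum uses left endpoints of each subinterval.
Interval: [2, 6], n = 4
dx = (6 - 2) / 4 = 1
Left endpoints: [2, 3, 4, 5]
f values: [12, 16, 20, 24]
Sum = dx * (sum of f values)
= 1 * 72
= 72 = 72.00

72.00


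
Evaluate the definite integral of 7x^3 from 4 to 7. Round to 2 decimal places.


Find the antiderivative of 7x^3:
F(x) = 7/4 * x^4
Apply the Fundamental Theorem of Calculus:
F(7) - F(4)
= 7/4 * 7^4 - 7/4 * 4^4
= 7/4 * (2401 - 256)
= 7/4 * 2145
= 15015/4 = 3753.75

3753.75


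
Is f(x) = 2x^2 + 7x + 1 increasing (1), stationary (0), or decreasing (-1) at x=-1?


Compute f'(x) to determine behavior:
f'(x) = 4x + 7
f'(-1) = 4 * (-1) + 7
= -4 + 7
= 3
Since f'(-1) > 0, the function is increasing (1)

1


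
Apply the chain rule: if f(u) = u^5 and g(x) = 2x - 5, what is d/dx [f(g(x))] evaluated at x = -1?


Using the chain rule: (f(g(x)))' = f'(g(x)) * g'(x)
First, find g(-1):
g(-1) = 2 * (-1) - 5 = -7
Next, f'(u) = 5u^4
And g'(x) = 2
So f'(g(-1)) * g'(-1)
= 5 * (-7)^4 * 2
= 5 * 2401 * 2
= 24010

24010


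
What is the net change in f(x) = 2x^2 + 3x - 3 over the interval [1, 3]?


Net change = f(b) - f(a)
f(x) = 2x^2 + 3x - 3
Compute f(3):
f(3) = 2 * 3^2 + 3 * 3 - 3
= 18 + 9 - 3
= 24
Compute f(1):
f(1) = 2 * 1^2 + 3 * 1 - 3
= 2 + 3 - 3
= 2
Net change = 24 - 2 = 22

22


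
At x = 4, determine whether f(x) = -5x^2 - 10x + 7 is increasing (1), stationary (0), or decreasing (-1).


Compute f'(x) to determine behavior:
f'(x) = -10x - 10
f'(4) = -10 * 4 - 10
= -40 - 10
= -50
Since f'(4) < 0, the function is decreasing (-1)

-1


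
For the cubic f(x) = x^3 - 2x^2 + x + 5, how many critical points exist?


Find where f'(x) = 0:
f(x) = x^3 - 2x^2 + x + 5
f'(x) = 3x^2 - 4x + 1
This is a quadratic in x. Use the discriminant to count real roots.
Discriminant = (-4)^2 - 4 * 3 * 1
= 16 - 12
= 4
Since discriminant > 0, f'(x) = 0 has 2 real solutions.
Number of critical points: 2

2


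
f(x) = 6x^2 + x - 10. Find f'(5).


Differentiate term by term using power and sum rules:
f(x) = 6x^2 + x - 10
f'(x) = 12x + 1
Substitute x = 5:
f'(5) = 12 * 5 + 1
= 60 + 1
= 61

61


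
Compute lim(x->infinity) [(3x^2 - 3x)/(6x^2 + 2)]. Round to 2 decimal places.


For limits at infinity with equal-degree polynomials,
we compare leading coefficients.
Numerator leading term: 3x^2
Denominator leading term: 6x^2
Divide both by x^2:
lim = (3 - 3/x) / (6 + 2/x^2)
As x -> infinity, the 1/x and 1/x^2 terms vanish:
= 3/6 = 1/2 = 0.50

0.50


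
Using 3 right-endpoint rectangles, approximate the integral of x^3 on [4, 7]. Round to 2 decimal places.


Right Riemann sum uses right endpoints of each subinterval.
Interval: [4, 7], n = 3
dx = (7 - 4) / 3 = 1
Right endpoints: [5, 6, 7]
f values: [125, 216, 343]
Sum = dx * (sum of f values)
= 1 * 684
= 684 = 684.00

684.00


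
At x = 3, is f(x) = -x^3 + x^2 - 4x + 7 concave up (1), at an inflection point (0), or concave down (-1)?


Concavity is determined by the sign of f''(x).
f(x) = -x^3 + x^2 - 4x + 7
f'(x) = -3x^2 + 2x - 4
f''(x) = -6x + 2
f''(3) = -6 * 3 + 2
= -18 + 2
= -16
Since f''(3) < 0, the function is concave down (-1)

-1


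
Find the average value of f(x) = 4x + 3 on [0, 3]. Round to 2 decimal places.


Average value = 1/(b-a) * integral from a to b of f(x) dx
First compute the integral of 4x + 3:
F(x) = 2x^2 + 3x
F(3) = 2 * 9 + 3 * 3 = 27
F(0) = 2 * 0 + 3 * 0 = 0
Integral = 27 - 0 = 27
Average = 27 / (3 - 0) = 27 / 3
= 9 = 9.00

9.00


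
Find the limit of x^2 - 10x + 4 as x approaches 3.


Since polynomials are continuous, we use direct substitution.
lim(x->3) of x^2 - 10x + 4
= 1 * 3^2 - 10 * 3 + 4
= 9 - 30 + 4
= -17

-17


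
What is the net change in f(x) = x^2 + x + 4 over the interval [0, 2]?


Net change = f(b) - f(a)
f(x) = x^2 + x + 4
Compute f(2):
f(2) = 1 * 2^2 + 1 * 2 + 4
= 4 + 2 + 4
= 10
Compute f(0):
f(0) = 1 * 0^2 + 1 * 0 + 4
= 0 + 0 + 4
= 4
Net change = 10 - 4 = 6

6


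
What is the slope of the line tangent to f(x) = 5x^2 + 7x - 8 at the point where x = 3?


The slope of the tangent line equals f'(x) at the point.
f(x) = 5x^2 + 7x - 8
f'(x) = 10x + 7
At x = 3:
f'(3) = 10 * 3 + 7
= 30 + 7
= 37

37


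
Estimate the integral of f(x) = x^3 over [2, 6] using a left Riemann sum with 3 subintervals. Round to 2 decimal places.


Left Riemann sum uses left endpoints of each subinterval.
Interval: [2, 6], n = 3
dx = (6 - 2) / 3 = 4/3
Left endpoints: [2, 10/3, 14/3]
f values: [8, 1000/27, 2744/27]
Sum = dx * (sum of f values)
= 4/3 * 440/3
= 1760/9 ≈ 195.56

195.56


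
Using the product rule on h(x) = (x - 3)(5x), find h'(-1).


Let u(x) = x - 3 and v(x) = 5x
u'(x) = 1
v'(x) = 5
Product rule: h'(x) = u'(x)*v(x) + u(x)*v'(x)
= 1 * (5x) + (x - 3) * 5
At x = -1:
u(-1) = 1 * (-1) - 3 = -4
v(-1) = 5 * (-1) + 0 = -5
h'(-1) = 1 * (-5) + (-4) * 5
= -5 - 20
= -25

-25


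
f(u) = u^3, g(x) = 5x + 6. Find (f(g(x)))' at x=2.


Using the chain rule: (f(g(x)))' = f'(g(x)) * g'(x)
First, find g(2):
g(2) = 5 * 2 + 6 = 16
Next, f'(u) = 3u^2
And g'(x) = 5
So f'(g(2)) * g'(2)
= 3 * 16^2 * 5
= 3 * 256 * 5
= 3840

3840


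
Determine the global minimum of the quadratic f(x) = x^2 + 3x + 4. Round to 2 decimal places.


For a quadratic f(x) = ax^2 + bx + c with a > 0, the minimum is at the vertex.
Vertex x-coordinate: x = -b/(2a)
x = -(3) / (2 * 1)
x = -3/2
Substitute back to find the minimum value:
f(-3/2) = 1 * (-3/2)^2 + 3 * (-3/2) + 4
= 9/4 - 9/2 + 4
= 7/4 = 1.75

1.75


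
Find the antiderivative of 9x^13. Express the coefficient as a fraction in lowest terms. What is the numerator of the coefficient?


Apply the power rule for integration:
integral of ax^n dx = a/(n+1) * x^(n+1) + C
integral of 9x^13 dx
= 9/14 * x^14 + C
The coefficient in lowest terms is 9/14, and its numerator is 9

9


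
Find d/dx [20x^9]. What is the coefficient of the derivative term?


We apply the power rule: d/dx [ax^n] = a*n * x^(n-1)
d/dx [20x^9]
= 20 * 9 * x^(9-1)
= 180x^8
The coefficient is 180

180


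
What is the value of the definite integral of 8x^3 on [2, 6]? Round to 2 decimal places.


Find the antiderivative of 8x^3:
F(x) = 8/4 * x^4
Apply the Fundamental Theorem of Calculus:
F(6) - F(2)
= 8/4 * 6^4 - 8/4 * 2^4
= 8/4 * (1296 - 16)
= 8/4 * 1280
= 2560 = 2560.00

2560.00


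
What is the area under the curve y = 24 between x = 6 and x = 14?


The area under a constant function y = 24 is a rectangle.
Width = 14 - 6 = 8
Height = 24
Area = width * height
= 8 * 24
= 192

192


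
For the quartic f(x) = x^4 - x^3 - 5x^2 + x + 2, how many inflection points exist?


Inflection points occur where f''(x) = 0 and concavity changes.
f(x) = x^4 - x^3 - 5x^2 + x + 2
f'(x) = 4x^3 - 3x^2 - 10x + 1
f''(x) = 12x^2 - 6x - 10
This is a quadratic in x. Use the discriminant to count real roots.
Discriminant = (-6)^2 - 4 * 12 * (-10)
= 36 - (-480)
= 516
Since discriminant > 0, f''(x) = 0 has 2 distinct real solutions.
A quadratic with two distinct real roots changes sign at each root, so concavity changes at both.
Number of inflection points: 2

2


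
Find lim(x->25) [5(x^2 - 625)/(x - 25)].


Direct substitution gives 0/0, so we factor the numerator.
Factor: 5(x^2 - 625) = 5 * (x - 25)(x + 25)
Cancel the common factor (x - 25):
5(x^2 - 625)/(x - 25) = 5 * (x + 25)
Now substitute x = 25:
= 5 * (25 + 25) = 250

250


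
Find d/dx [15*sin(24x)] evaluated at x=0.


Apply the chain rule to differentiate 15*sin(24x):
d/dx [15*sin(24x)]
= 15 * cos(24x) * d/dx(24x)
= 15 * 24 * cos(24x)
= 360 * cos(24x)
Evaluate at x = 0:
= 360 * cos(0)
= 360 * 1
= 360

360


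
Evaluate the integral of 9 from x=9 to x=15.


The integral of a constant k over [a, b] equals k * (b - a).
integral from 9 to 15 of 9 dx
= 9 * (15 - 9)
= 9 * 6
= 54

54


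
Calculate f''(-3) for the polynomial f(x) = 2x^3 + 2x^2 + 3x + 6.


First derivative:
f'(x) = 6x^2 + 4x + 3
Second derivative:
f''(x) = 12x + 4
Substitute x = -3:
f''(-3) = 12 * (-3) + 4
= -36 + 4
= -32

-32


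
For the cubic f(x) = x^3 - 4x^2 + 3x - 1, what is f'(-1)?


Differentiate f(x) = x^3 - 4x^2 + 3x - 1 term by term:
f'(x) = 3x^2 - 8x + 3
Substitute x = -1:
f'(-1) = 3 * (-1)^2 - 8 * (-1) + 3
= 3 + 8 + 3
= 14

14


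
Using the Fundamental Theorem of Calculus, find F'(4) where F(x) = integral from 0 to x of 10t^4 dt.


By the Fundamental Theorem of Calculus (Part 1):
If F(x) = integral from 0 to x of f(t) dt, then F'(x) = f(x)
Here f(t) = 10t^4
So F'(x) = 10x^4
Evaluate at x = 4:
F'(4) = 10 * 4^4
= 10 * 256
= 2560

2560


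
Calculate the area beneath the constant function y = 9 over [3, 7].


The area under a constant function y = 9 is a rectangle.
Width = 7 - 3 = 4
Height = 9
Area = width * height
= 4 * 9
= 36

36


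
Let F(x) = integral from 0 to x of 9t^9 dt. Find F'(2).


By the Fundamental Theorem of Calculus (Part 1):
If F(x) = integral from 0 to x of f(t) dt, then F'(x) = f(x)
Here f(t) = 9t^9
So F'(x) = 9x^9
Evaluate at x = 2:
F'(2) = 9 * 2^9
= 9 * 512
= 4608

4608


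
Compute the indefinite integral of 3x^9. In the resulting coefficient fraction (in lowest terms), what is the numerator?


Apply the power rule for integration:
integral of ax^n dx = a/(n+1) * x^(n+1) + C
integral of 3x^9 dx
= 3/10 * x^10 + C
The coefficient in lowest terms is 3/10, and its numerator is 3

3


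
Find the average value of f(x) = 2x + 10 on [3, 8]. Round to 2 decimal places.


Average value = 1/(b-a) * integral from a to b of f(x) dx
First compute the integral of 2x + 10:
F(x) = x^2 + 10x
F(8) = 1 * 64 + 10 * 8 = 144
F(3) = 1 * 9 + 10 * 3 = 39
Integral = 144 - 39 = 105
Average = 105 / (8 - 3) = 105 / 5
= 21 = 21.00

21.00


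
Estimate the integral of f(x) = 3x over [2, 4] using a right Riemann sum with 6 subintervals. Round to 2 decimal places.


Right Riemann sum uses right endpoints of each subinterval.
Interval: [2, 4], n = 6
dx = (4 - 2) / 6 = 1/3
Right endpoints: [7/3, 8/3, 3, 10/3, 11/3, 4]
f values: [7, 8, 9, 10, 11, 12]
Sum = dx * (sum of f values)
= 1/3 * 57
= 19 = 19.00

19.00


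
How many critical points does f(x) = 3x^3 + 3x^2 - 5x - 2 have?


Find where f'(x) = 0:
f(x) = 3x^3 + 3x^2 - 5x - 2
f'(x) = 9x^2 + 6x - 5
This is a quadratic in x. Use the discriminant to count real roots.
Discriminant = (6)^2 - 4 * 9 * (-5)
= 36 - (-180)
= 216
Since discriminant > 0, f'(x) = 0 has 2 real solutions.
Number of critical points: 2

2


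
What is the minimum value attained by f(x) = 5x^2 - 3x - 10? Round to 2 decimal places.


For a quadratic f(x) = ax^2 + bx + c with a > 0, the minimum is at the vertex.
Vertex x-coordinate: x = -b/(2a)
x = -(-3) / (2 * 5)
x = 3/10
Substitute back to find the minimum value:
f(3/10) = 5 * (3/10)^2 - 3 * (3/10) - 10
= 9/20 - 9/10 - 10
= -209/20 = -10.45

-10.45


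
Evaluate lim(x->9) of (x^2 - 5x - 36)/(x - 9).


Direct substitution gives 0/0, so we factor the numerator.
Factor: (x^2 - 5x - 36) = (x - 9)(x + 4)
Cancel the common factor (x - 9):
(x^2 - 5x - 36)/(x - 9) = (x + 4)
Now substitute x = 9:
= (9) - (-4) = 13

13


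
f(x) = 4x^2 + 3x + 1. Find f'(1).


Differentiate term by term using power and sum rules:
f(x) = 4x^2 + 3x + 1
f'(x) = 8x + 3
Substitute x = 1:
f'(1) = 8 * 1 + 3
= 8 + 3
= 11

11


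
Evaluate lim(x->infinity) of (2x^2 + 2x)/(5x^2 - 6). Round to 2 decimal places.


For limits at infinity with equal-degree polynomials,
we compare leading coefficients.
Numerator leading term: 2x^2
Denominator leading term: 5x^2
Divide both by x^2:
lim = (2 + 2/x) / (5 - 6/x^2)
As x -> infinity, the 1/x and 1/x^2 terms vanish:
= 2/5 = 0.40

0.40


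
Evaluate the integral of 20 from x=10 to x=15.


The integral of a constant k over [a, b] equals k * (b - a).
integral from 10 to 15 of 20 dx
= 20 * (15 - 10)
= 20 * 5
= 100

100


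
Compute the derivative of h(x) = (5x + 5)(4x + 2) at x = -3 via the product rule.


Let u(x) = 5x + 5 and v(x) = 4x + 2
u'(x) = 5
v'(x) = 4
Product rule: h'(x) = u'(x)*v(x) + u(x)*v'(x)
= 5 * (4x + 2) + (5x + 5) * 4
At x = -3:
u(-3) = 5 * (-3) + 5 = -10
v(-3) = 4 * (-3) + 2 = -10
h'(-3) = 5 * (-10) + (-10) * 4
= -50 - 40
= -90

-90


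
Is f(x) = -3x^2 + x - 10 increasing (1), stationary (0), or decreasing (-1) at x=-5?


Compute f'(x) to determine behavior:
f'(x) = -6x + 1
f'(-5) = -6 * (-5) + 1
= 30 + 1
= 31
Since f'(-5) > 0, the function is increasing (1)

1


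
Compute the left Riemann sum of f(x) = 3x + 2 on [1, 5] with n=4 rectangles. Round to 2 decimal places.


Left Riemann sum uses left endpoints of each subinterval.
Interval: [1, 5], n = 4
dx = (5 - 1) / 4 = 1
Left endpoints: [1, 2, 3, 4]
f values: [5, 8, 11, 14]
Sum = dx * (sum of f values)
= 1 * 38
= 38 = 38.00

38.00


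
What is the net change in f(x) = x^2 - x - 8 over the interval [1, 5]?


Net change = f(b) - f(a)
f(x) = x^2 - x - 8
Compute f(5):
f(5) = 1 * 5^2 - 1 * 5 - 8
= 25 - 5 - 8
= 12
Compute f(1):
f(1) = 1 * 1^2 - 1 * 1 - 8
= 1 - 1 - 8
= -8
Net change = 12 - (-8) = 20

20


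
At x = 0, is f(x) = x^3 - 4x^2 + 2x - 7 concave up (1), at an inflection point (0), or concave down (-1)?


Concavity is determined by the sign of f''(x).
f(x) = x^3 - 4x^2 + 2x - 7
f'(x) = 3x^2 - 8x + 2
f''(x) = 6x - 8
f''(0) = 6 * 0 - 8
= 0 - 8
= -8
Since f''(0) < 0, the function is concave down (-1)

-1


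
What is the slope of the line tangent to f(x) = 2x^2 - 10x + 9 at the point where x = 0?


The slope of the tangent line equals f'(x) at the point.
f(x) = 2x^2 - 10x + 9
f'(x) = 4x - 10
At x = 0:
f'(0) = 4 * 0 - 10
= 0 - 10
= -10

-10


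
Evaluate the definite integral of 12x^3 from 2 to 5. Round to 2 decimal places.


Find the antiderivative of 12x^3:
F(x) = 12/4 * x^4
Apply the Fundamental Theorem of Calculus:
F(5) - F(2)
= 12/4 * 5^4 - 12/4 * 2^4
= 12/4 * (625 - 16)
= 12/4 * 609
= 1827 = 1827.00

1827.00


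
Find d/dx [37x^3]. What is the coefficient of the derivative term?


We apply the power rule: d/dx [ax^n] = a*n * x^(n-1)
d/dx [37x^3]
= 37 * 3 * x^(3-1)
= 111x^2
The coefficient is 111

111


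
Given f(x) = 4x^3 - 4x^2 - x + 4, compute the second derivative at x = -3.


First derivative:
f'(x) = 12x^2 - 8x - 1
Second derivative:
f''(x) = 24x - 8
Substitute x = -3:
f''(-3) = 24 * (-3) - 8
= -72 - 8
= -80

-80


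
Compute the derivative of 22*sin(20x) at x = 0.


Apply the chain rule to differentiate 22*sin(20x):
d/dx [22*sin(20x)]
= 22 * cos(20x) * d/dx(20x)
= 22 * 20 * cos(20x)
= 440 * cos(20x)
Evaluate at x = 0:
= 440 * cos(0)
= 440 * 1
= 440

440


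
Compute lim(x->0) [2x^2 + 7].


Since polynomials are continuous, we use direct substitution.
lim(x->0) of 2x^2 + 7
= 2 * 0^2 + 0 * 0 + 7
= 0 + 0 + 7
= 7

7


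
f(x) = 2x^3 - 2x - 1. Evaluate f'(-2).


Differentiate f(x) = 2x^3 - 2x - 1 term by term:
f'(x) = 6x^2 - 2
Substitute x = -2:
f'(-2) = 6 * (-2)^2 + 0 * (-2) - 2
= 24 + 0 - 2
= 22

22


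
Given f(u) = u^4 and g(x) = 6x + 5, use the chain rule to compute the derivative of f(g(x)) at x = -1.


Using the chain rule: (f(g(x)))' = f'(g(x)) * g'(x)
First, find g(-1):
g(-1) = 6 * (-1) + 5 = -1
Next, f'(u) = 4u^3
And g'(x) = 6
So f'(g(-1)) * g'(-1)
= 4 * (-1)^3 * 6
= 4 * (-1) * 6
= -24

-24


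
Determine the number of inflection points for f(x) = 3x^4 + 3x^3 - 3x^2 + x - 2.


Inflection points occur where f''(x) = 0 and concavity changes.
f(x) = 3x^4 + 3x^3 - 3x^2 + x - 2
f'(x) = 12x^3 + 9x^2 - 6x + 1
f''(x) = 36x^2 + 18x - 6
This is a quadratic in x. Use the discriminant to count real roots.
Discriminant = (18)^2 - 4 * 36 * (-6)
= 324 - (-864)
= 1188
Since discriminant > 0, f''(x) = 0 has 2 distinct real solutions.
A quadratic with two distinct real roots changes sign at each root, so concavity changes at both.
Number of inflection points: 2

2


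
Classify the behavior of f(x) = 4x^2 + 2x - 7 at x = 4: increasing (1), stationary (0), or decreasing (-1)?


Compute f'(x) to determine behavior:
f'(x) = 8x + 2
f'(4) = 8 * 4 + 2
= 32 + 2
= 34
Since f'(4) > 0, the function is increasing (1)

1


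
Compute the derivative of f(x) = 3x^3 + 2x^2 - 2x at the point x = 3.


Differentiate f(x) = 3x^3 + 2x^2 - 2x term by term:
f'(x) = 9x^2 + 4x - 2
Substitute x = 3:
f'(3) = 9 * 3^2 + 4 * 3 - 2
= 81 + 12 - 2
= 91

91


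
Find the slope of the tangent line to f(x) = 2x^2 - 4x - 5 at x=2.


The slope of the tangent line equals f'(x) at the point.
f(x) = 2x^2 - 4x - 5
f'(x) = 4x - 4
At x = 2:
f'(2) = 4 * 2 - 4
= 8 - 4
= 4

4


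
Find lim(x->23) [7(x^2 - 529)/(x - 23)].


Direct substitution gives 0/0, so we factor the numerator.
Factor: 7(x^2 - 529) = 7 * (x - 23)(x + 23)
Cancel the common factor (x - 23):
7(x^2 - 529)/(x - 23) = 7 * (x + 23)
Now substitute x = 23:
= 7 * (23 + 23) = 322

322


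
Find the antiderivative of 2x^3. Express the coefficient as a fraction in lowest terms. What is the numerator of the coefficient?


Apply the power rule for integration:
integral of ax^n dx = a/(n+1) * x^(n+1) + C
integral of 2x^3 dx
= 2/4 * x^4 + C
= 1/2 * x^4 + C
The coefficient in lowest terms is 1/2, and its numerator is 1

1


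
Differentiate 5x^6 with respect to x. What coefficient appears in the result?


We apply the power rule: d/dx [ax^n] = a*n * x^(n-1)
d/dx [5x^6]
= 5 * 6 * x^(6-1)
= 30x^5
The coefficient is 30

30


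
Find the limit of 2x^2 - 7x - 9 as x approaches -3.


Since polynomials are continuous, we use direct substitution.
lim(x->-3) of 2x^2 - 7x - 9
= 2 * (-3)^2 - 7 * (-3) - 9
= 18 + 21 - 9
= 30

30


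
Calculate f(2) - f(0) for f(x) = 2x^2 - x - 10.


Net change = f(b) - f(a)
f(x) = 2x^2 - x - 10
Compute f(2):
f(2) = 2 * 2^2 - 1 * 2 - 10
= 8 - 2 - 10
= -4
Compute f(0):
f(0) = 2 * 0^2 - 1 * 0 - 10
= 0 + 0 - 10
= -10
Net change = -4 - (-10) = 6

6


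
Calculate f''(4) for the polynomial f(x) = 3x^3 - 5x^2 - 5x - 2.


First derivative:
f'(x) = 9x^2 - 10x - 5
Second derivative:
f''(x) = 18x - 10
Substitute x = 4:
f''(4) = 18 * 4 - 10
= 72 - 10
= 62

62


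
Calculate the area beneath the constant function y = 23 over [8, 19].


The area under a constant function y = 23 is a rectangle.
Width = 19 - 8 = 11
Height = 23
Area = width * height
= 11 * 23
= 253

253


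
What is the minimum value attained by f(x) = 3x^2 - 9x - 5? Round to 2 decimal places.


For a quadratic f(x) = ax^2 + bx + c with a > 0, the minimum is at the vertex.
Vertex x-coordinate: x = -b/(2a)
x = -(-9) / (2 * 3)
x = 9/6 = 3/2
Substitute back to find the minimum value:
f(3/2) = 3 * (3/2)^2 - 9 * (3/2) - 5
= 27/4 - 27/2 - 5
= -47/4 = -11.75

-11.75


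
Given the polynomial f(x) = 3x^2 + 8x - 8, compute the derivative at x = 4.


Differentiate term by term using power and sum rules:
f(x) = 3x^2 + 8x - 8
f'(x) = 6x + 8
Substitute x = 4:
f'(4) = 6 * 4 + 8
= 24 + 8
= 32

32


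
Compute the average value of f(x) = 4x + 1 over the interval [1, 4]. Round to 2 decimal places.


Average value = 1/(b-a) * integral from a to b of f(x) dx
First compute the integral of 4x + 1:
F(x) = 2x^2 + x
F(4) = 2 * 16 + 1 * 4 = 36
F(1) = 2 * 1 + 1 * 1 = 3
Integral = 36 - 3 = 33
Average = 33 / (4 - 1) = 33 / 3
= 11 = 11.00

11.00


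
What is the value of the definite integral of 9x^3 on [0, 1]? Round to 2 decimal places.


Find the antiderivative of 9x^3:
F(x) = 9/4 * x^4
Apply the Fundamental Theorem of Calculus:
F(1) - F(0)
= 9/4 * 1^4 - 9/4 * 0^4
= 9/4 * (1 - 0)
= 9/4 * 1
= 9/4 = 2.25

2.25


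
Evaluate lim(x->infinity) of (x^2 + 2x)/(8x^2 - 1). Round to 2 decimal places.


For limits at infinity with equal-degree polynomials,
we compare leading coefficients.
Numerator leading term: x^2
Denominator leading term: 8x^2
Divide both by x^2:
lim = (1 + 2/x) / (8 - 1/x^2)
As x -> infinity, the 1/x and 1/x^2 terms vanish:
= 1/8 ≈ 0.13

0.13


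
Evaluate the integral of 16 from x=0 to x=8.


The integral of a constant k over [a, b] equals k * (b - a).
integral from 0 to 8 of 16 dx
= 16 * (8 - 0)
= 16 * 8
= 128

128


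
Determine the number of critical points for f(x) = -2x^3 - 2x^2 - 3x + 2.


Find where f'(x) = 0:
f(x) = -2x^3 - 2x^2 - 3x + 2
f'(x) = -6x^2 - 4x - 3
This is a quadratic in x. Use the discriminant to count real roots.
Discriminant = (-4)^2 - 4 * (-6) * (-3)
= 16 - 72
= -56
Since discriminant < 0, f'(x) = 0 has no real solutions.
Number of critical points: 0

0


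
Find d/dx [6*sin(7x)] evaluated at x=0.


Apply the chain rule to differentiate 6*sin(7x):
d/dx [6*sin(7x)]
= 6 * cos(7x) * d/dx(7x)
= 6 * 7 * cos(7x)
= 42 * cos(7x)
Evaluate at x = 0:
= 42 * cos(0)
= 42 * 1
= 42

42


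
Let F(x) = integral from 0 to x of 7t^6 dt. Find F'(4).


By the Fundamental Theorem of Calculus (Part 1):
If F(x) = integral from 0 to x of f(t) dt, then F'(x) = f(x)
Here f(t) = 7t^6
So F'(x) = 7x^6
Evaluate at x = 4:
F'(4) = 7 * 4^6
= 7 * 4096
= 28672

28672


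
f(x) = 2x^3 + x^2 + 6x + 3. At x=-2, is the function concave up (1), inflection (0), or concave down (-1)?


Concavity is determined by the sign of f''(x).
f(x) = 2x^3 + x^2 + 6x + 3
f'(x) = 6x^2 + 2x + 6
f''(x) = 12x + 2
f''(-2) = 12 * (-2) + 2
= -24 + 2
= -22
Since f''(-2) < 0, the function is concave down (-1)

-1


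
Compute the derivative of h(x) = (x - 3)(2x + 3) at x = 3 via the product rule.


Let u(x) = x - 3 and v(x) = 2x + 3
u'(x) = 1
v'(x) = 2
Product rule: h'(x) = u'(x)*v(x) + u(x)*v'(x)
= 1 * (2x + 3) + (x - 3) * 2
At x = 3:
u(3) = 1 * 3 - 3 = 0
v(3) = 2 * 3 + 3 = 9
h'(3) = 1 * 9 + 0 * 2
= 9 + 0
= 9

9


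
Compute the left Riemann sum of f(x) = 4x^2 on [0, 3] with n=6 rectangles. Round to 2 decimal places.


Left Riemann sum uses left endpoints of each subinterval.
Interval: [0, 3], n = 6
dx = (3 - 0) / 6 = 1/2
Left endpoints: [0, 1/2, 1, 3/2, 2, 5/2]
f values: [0, 1, 4, 9, 16, 25]
Sum = dx * (sum of f values)
= 1/2 * 55
= 55/2 = 27.50

27.50
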